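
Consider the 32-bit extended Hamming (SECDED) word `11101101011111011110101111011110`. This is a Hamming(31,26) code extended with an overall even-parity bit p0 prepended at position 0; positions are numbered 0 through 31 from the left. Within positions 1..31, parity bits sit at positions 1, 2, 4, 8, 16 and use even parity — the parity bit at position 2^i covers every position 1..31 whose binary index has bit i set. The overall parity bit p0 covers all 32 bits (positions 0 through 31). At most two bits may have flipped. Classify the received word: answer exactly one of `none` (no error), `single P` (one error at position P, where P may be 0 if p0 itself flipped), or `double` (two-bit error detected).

s1: b1⊕b3⊕b5⊕b7⊕b9⊕b11⊕b13⊕b15⊕b17⊕b19⊕b21⊕b23⊕b25⊕b27⊕b29⊕b31 = 1⊕0⊕1⊕1⊕1⊕1⊕1⊕1⊕1⊕0⊕0⊕1⊕1⊕1⊕1⊕0 = 0
s2: b2⊕b3⊕b6⊕b7⊕b10⊕b11⊕b14⊕b15⊕b18⊕b19⊕b22⊕b23⊕b26⊕b27⊕b30⊕b31 = 1⊕0⊕0⊕1⊕1⊕1⊕0⊕1⊕1⊕0⊕1⊕1⊕0⊕1⊕1⊕0 = 0
s4: b4⊕b5⊕b6⊕b7⊕b12⊕b13⊕b14⊕b15⊕b20⊕b21⊕b22⊕b23⊕b28⊕b29⊕b30⊕b31 = 1⊕1⊕0⊕1⊕1⊕1⊕0⊕1⊕1⊕0⊕1⊕1⊕1⊕1⊕1⊕0 = 0
s8: b8⊕b9⊕b10⊕b11⊕b12⊕b13⊕b14⊕b15⊕b24⊕b25⊕b26⊕b27⊕b28⊕b29⊕b30⊕b31 = 0⊕1⊕1⊕1⊕1⊕1⊕0⊕1⊕1⊕1⊕0⊕1⊕1⊕1⊕1⊕0 = 0
s16: b16⊕b17⊕b18⊕b19⊕b20⊕b21⊕b22⊕b23⊕b24⊕b25⊕b26⊕b27⊕b28⊕b29⊕b30⊕b31 = 1⊕1⊕1⊕0⊕1⊕0⊕1⊕1⊕1⊕1⊕0⊕1⊕1⊕1⊕1⊕0 = 0
Syndrome (s16...s1) = 00000 → position 0 (no error).
Overall parity (XOR of all 32 bits, including p0): 1⊕1⊕1⊕0⊕1⊕1⊕0⊕1⊕0⊕1⊕1⊕1⊕1⊕1⊕0⊕1⊕1⊕1⊕1⊕0⊕1⊕0⊕1⊕1⊕1⊕1⊕0⊕1⊕1⊕1⊕1⊕0 = 0
Overall=0, syndrome position=0 → no error.

none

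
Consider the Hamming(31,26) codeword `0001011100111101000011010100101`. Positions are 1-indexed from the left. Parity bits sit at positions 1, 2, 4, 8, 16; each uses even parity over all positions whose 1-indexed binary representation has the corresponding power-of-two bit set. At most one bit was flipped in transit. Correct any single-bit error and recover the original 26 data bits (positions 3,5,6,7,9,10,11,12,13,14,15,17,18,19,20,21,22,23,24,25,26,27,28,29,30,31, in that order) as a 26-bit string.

s1: b1⊕b3⊕b5⊕b7⊕b9⊕b11⊕b13⊕b15⊕b17⊕b19⊕b21⊕b23⊕b25⊕b27⊕b29⊕b31 = 0⊕0⊕0⊕1⊕0⊕1⊕1⊕0⊕0⊕0⊕1⊕0⊕0⊕0⊕1⊕1 = 0
s2: b2⊕b3⊕b6⊕b7⊕b10⊕b11⊕b14⊕b15⊕b18⊕b19⊕b22⊕b23⊕b26⊕b27⊕b30⊕b31 = 0⊕0⊕1⊕1⊕0⊕1⊕1⊕0⊕0⊕0⊕1⊕0⊕1⊕0⊕0⊕1 = 1
s4: b4⊕b5⊕b6⊕b7⊕b12⊕b13⊕b14⊕b15⊕b20⊕b21⊕b22⊕b23⊕b28⊕b29⊕b30⊕b31 = 1⊕0⊕1⊕1⊕1⊕1⊕1⊕0⊕0⊕1⊕1⊕0⊕0⊕1⊕0⊕1 = 0
s8: b8⊕b9⊕b10⊕b11⊕b12⊕b13⊕b14⊕b15⊕b24⊕b25⊕b26⊕b27⊕b28⊕b29⊕b30⊕b31 = 1⊕0⊕0⊕1⊕1⊕1⊕1⊕0⊕1⊕0⊕1⊕0⊕0⊕1⊕0⊕1 = 1
s16: b16⊕b17⊕b18⊕b19⊕b20⊕b21⊕b22⊕b23⊕b24⊕b25⊕b26⊕b27⊕b28⊕b29⊕b30⊕b31 = 1⊕0⊕0⊕0⊕0⊕1⊕1⊕0⊕1⊕0⊕1⊕0⊕0⊕1⊕0⊕1 = 1
Syndrome (s16...s1) = 11010 → position 26.
Flip bit 26: corrected codeword = 0001011100111101000011010000101
Data bits at positions 3,5,6,7,9,10,11,12,13,14,15,17,18,19,20,21,22,23,24,25,26,27,28,29,30,31: 00110011110000011010000101

00110011110000011010000101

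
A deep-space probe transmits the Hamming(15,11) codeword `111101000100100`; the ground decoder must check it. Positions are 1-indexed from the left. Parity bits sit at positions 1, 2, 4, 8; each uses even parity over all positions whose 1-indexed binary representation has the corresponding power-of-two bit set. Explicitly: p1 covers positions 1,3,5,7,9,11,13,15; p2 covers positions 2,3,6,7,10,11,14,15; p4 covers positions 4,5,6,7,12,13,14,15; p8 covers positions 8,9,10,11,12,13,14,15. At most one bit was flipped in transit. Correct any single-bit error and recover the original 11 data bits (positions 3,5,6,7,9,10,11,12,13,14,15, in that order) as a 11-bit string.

11100100100

s1: b1⊕b3⊕b5⊕b7⊕b9⊕b11⊕b13⊕b15 = 1⊕1⊕0⊕0⊕0⊕0⊕1⊕0 = 1
s2: b2⊕b3⊕b6⊕b7⊕b10⊕b11⊕b14⊕b15 = 1⊕1⊕1⊕0⊕1⊕0⊕0⊕0 = 0
s4: b4⊕b5⊕b6⊕b7⊕b12⊕b13⊕b14⊕b15 = 1⊕0⊕1⊕0⊕0⊕1⊕0⊕0 = 1
s8: b8⊕b9⊕b10⊕b11⊕b12⊕b13⊕b14⊕b15 = 0⊕0⊕1⊕0⊕0⊕1⊕0⊕0 = 0
Syndrome (s8...s1) = 0101 → position 5.
Flip bit 5: corrected codeword = 111111000100100
Data bits at positions 3,5,6,7,9,10,11,12,13,14,15: 11100100100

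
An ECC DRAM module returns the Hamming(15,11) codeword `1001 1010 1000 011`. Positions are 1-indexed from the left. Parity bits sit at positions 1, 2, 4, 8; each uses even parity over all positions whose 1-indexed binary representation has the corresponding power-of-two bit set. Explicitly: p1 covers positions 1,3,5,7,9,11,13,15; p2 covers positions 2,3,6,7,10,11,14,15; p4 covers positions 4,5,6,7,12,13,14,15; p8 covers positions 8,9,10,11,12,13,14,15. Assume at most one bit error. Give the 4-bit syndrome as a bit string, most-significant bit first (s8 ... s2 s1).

1111

s1: b1⊕b3⊕b5⊕b7⊕b9⊕b11⊕b13⊕b15 = 1⊕0⊕1⊕1⊕1⊕0⊕0⊕1 = 1
s2: b2⊕b3⊕b6⊕b7⊕b10⊕b11⊕b14⊕b15 = 0⊕0⊕0⊕1⊕0⊕0⊕1⊕1 = 1
s4: b4⊕b5⊕b6⊕b7⊕b12⊕b13⊕b14⊕b15 = 1⊕1⊕0⊕1⊕0⊕0⊕1⊕1 = 1
s8: b8⊕b9⊕b10⊕b11⊕b12⊕b13⊕b14⊕b15 = 0⊕1⊕0⊕0⊕0⊕0⊕1⊕1 = 1
Syndrome (s8...s1) = 1111 → position 15.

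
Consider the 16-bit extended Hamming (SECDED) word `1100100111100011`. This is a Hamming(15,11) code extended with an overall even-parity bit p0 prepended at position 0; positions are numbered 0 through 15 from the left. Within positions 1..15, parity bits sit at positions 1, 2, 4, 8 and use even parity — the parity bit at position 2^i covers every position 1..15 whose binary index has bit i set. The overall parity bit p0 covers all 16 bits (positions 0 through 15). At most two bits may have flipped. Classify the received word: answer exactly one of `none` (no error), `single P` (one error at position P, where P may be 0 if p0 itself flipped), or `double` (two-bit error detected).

single 8

s1: b1⊕b3⊕b5⊕b7⊕b9⊕b11⊕b13⊕b15 = 1⊕0⊕0⊕1⊕1⊕0⊕0⊕1 = 0
s2: b2⊕b3⊕b6⊕b7⊕b10⊕b11⊕b14⊕b15 = 0⊕0⊕0⊕1⊕1⊕0⊕1⊕1 = 0
s4: b4⊕b5⊕b6⊕b7⊕b12⊕b13⊕b14⊕b15 = 1⊕0⊕0⊕1⊕0⊕0⊕1⊕1 = 0
s8: b8⊕b9⊕b10⊕b11⊕b12⊕b13⊕b14⊕b15 = 1⊕1⊕1⊕0⊕0⊕0⊕1⊕1 = 1
Syndrome (s8...s1) = 1000 → position 8.
Overall parity (XOR of all 16 bits, including p0): 1⊕1⊕0⊕0⊕1⊕0⊕0⊕1⊕1⊕1⊕1⊕0⊕0⊕0⊕1⊕1 = 1
Overall=1, syndrome position=8 → single-bit error at position 8.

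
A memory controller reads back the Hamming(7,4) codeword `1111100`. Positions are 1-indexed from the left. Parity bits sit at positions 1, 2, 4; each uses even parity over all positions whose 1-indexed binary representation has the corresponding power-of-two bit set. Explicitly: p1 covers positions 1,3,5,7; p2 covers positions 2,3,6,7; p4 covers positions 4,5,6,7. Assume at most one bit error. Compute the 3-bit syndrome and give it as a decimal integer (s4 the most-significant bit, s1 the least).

s1: b1⊕b3⊕b5⊕b7 = 1⊕1⊕1⊕0 = 1
s2: b2⊕b3⊕b6⊕b7 = 1⊕1⊕0⊕0 = 0
s4: b4⊕b5⊕b6⊕b7 = 1⊕1⊕0⊕0 = 0
Syndrome (s4...s1) = 001 → position 1.

1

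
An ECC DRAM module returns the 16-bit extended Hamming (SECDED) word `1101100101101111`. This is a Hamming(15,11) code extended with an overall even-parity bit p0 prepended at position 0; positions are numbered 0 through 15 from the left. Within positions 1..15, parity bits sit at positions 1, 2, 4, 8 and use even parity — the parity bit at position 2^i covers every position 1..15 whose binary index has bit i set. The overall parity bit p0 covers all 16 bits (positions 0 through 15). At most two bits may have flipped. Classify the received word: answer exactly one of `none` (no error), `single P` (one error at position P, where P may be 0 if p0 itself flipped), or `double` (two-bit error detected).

single 2

s1: b1⊕b3⊕b5⊕b7⊕b9⊕b11⊕b13⊕b15 = 1⊕1⊕0⊕1⊕1⊕0⊕1⊕1 = 0
s2: b2⊕b3⊕b6⊕b7⊕b10⊕b11⊕b14⊕b15 = 0⊕1⊕0⊕1⊕1⊕0⊕1⊕1 = 1
s4: b4⊕b5⊕b6⊕b7⊕b12⊕b13⊕b14⊕b15 = 1⊕0⊕0⊕1⊕1⊕1⊕1⊕1 = 0
s8: b8⊕b9⊕b10⊕b11⊕b12⊕b13⊕b14⊕b15 = 0⊕1⊕1⊕0⊕1⊕1⊕1⊕1 = 0
Syndrome (s8...s1) = 0010 → position 2.
Overall parity (XOR of all 16 bits, including p0): 1⊕1⊕0⊕1⊕1⊕0⊕0⊕1⊕0⊕1⊕1⊕0⊕1⊕1⊕1⊕1 = 1
Overall=1, syndrome position=2 → single-bit error at position 2.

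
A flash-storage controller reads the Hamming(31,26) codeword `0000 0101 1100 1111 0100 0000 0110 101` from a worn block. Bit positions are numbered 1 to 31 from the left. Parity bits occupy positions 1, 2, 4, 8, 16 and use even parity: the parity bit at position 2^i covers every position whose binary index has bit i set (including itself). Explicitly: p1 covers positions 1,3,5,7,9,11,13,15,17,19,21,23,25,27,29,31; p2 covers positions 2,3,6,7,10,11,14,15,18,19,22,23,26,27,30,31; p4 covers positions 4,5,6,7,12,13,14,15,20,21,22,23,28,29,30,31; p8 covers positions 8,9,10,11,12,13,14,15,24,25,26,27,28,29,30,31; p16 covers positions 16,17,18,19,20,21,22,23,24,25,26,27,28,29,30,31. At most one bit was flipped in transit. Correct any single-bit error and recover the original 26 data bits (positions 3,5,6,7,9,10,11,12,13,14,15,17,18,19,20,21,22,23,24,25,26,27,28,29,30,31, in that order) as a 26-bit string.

s1: b1⊕b3⊕b5⊕b7⊕b9⊕b11⊕b13⊕b15⊕b17⊕b19⊕b21⊕b23⊕b25⊕b27⊕b29⊕b31 = 0⊕0⊕0⊕0⊕1⊕0⊕1⊕1⊕0⊕0⊕0⊕0⊕0⊕1⊕1⊕1 = 0
s2: b2⊕b3⊕b6⊕b7⊕b10⊕b11⊕b14⊕b15⊕b18⊕b19⊕b22⊕b23⊕b26⊕b27⊕b30⊕b31 = 0⊕0⊕1⊕0⊕1⊕0⊕1⊕1⊕1⊕0⊕0⊕0⊕1⊕1⊕0⊕1 = 0
s4: b4⊕b5⊕b6⊕b7⊕b12⊕b13⊕b14⊕b15⊕b20⊕b21⊕b22⊕b23⊕b28⊕b29⊕b30⊕b31 = 0⊕0⊕1⊕0⊕0⊕1⊕1⊕1⊕0⊕0⊕0⊕0⊕0⊕1⊕0⊕1 = 0
s8: b8⊕b9⊕b10⊕b11⊕b12⊕b13⊕b14⊕b15⊕b24⊕b25⊕b26⊕b27⊕b28⊕b29⊕b30⊕b31 = 1⊕1⊕1⊕0⊕0⊕1⊕1⊕1⊕0⊕0⊕1⊕1⊕0⊕1⊕0⊕1 = 0
s16: b16⊕b17⊕b18⊕b19⊕b20⊕b21⊕b22⊕b23⊕b24⊕b25⊕b26⊕b27⊕b28⊕b29⊕b30⊕b31 = 1⊕0⊕1⊕0⊕0⊕0⊕0⊕0⊕0⊕0⊕1⊕1⊕0⊕1⊕0⊕1 = 0
Syndrome (s16...s1) = 00000 → position 0 (no error).
No correction needed.
Data bits at positions 3,5,6,7,9,10,11,12,13,14,15,17,18,19,20,21,22,23,24,25,26,27,28,29,30,31: 00101100111010000000110101

00101100111010000000110101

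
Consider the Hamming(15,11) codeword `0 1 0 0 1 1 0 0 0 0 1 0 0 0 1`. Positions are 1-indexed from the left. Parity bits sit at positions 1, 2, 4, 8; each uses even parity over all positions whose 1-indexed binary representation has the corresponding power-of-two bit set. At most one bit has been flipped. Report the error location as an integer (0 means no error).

s1: b1⊕b3⊕b5⊕b7⊕b9⊕b11⊕b13⊕b15 = 0⊕0⊕1⊕0⊕0⊕1⊕0⊕1 = 1
s2: b2⊕b3⊕b6⊕b7⊕b10⊕b11⊕b14⊕b15 = 1⊕0⊕1⊕0⊕0⊕1⊕0⊕1 = 0
s4: b4⊕b5⊕b6⊕b7⊕b12⊕b13⊕b14⊕b15 = 0⊕1⊕1⊕0⊕0⊕0⊕0⊕1 = 1
s8: b8⊕b9⊕b10⊕b11⊕b12⊕b13⊕b14⊕b15 = 0⊕0⊕0⊕1⊕0⊕0⊕0⊕1 = 0
Syndrome (s8...s1) = 0101 → position 5.

5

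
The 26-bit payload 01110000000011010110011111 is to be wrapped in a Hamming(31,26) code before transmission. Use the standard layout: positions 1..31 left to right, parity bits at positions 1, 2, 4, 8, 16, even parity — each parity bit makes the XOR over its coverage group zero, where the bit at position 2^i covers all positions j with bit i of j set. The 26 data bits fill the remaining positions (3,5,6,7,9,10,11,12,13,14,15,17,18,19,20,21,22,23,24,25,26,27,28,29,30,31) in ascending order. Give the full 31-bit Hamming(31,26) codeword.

0001111000000000011010110011111

Place data bits at non-power-of-two positions: b3=0, b5=1, b6=1, b7=1, b9=0, b10=0, b11=0, b12=0, b13=0, b14=0, b15=0, b17=0, b18=1, b19=1, b20=0, b21=1, b22=0, b23=1, b24=1, b25=0, b26=0, b27=1, b28=1, b29=1, b30=1, b31=1.
p1 = XOR of data positions {3,5,7,9,11,13,15,17,19,21,23,25,27,29,31} = 0⊕1⊕1⊕0⊕0⊕0⊕0⊕0⊕1⊕1⊕1⊕0⊕1⊕1⊕1 = 0
p2 = XOR of data positions {3,6,7,10,11,14,15,18,19,22,23,26,27,30,31} = 0⊕1⊕1⊕0⊕0⊕0⊕0⊕1⊕1⊕0⊕1⊕0⊕1⊕1⊕1 = 0
p4 = XOR of data positions {5,6,7,12,13,14,15,20,21,22,23,28,29,30,31} = 1⊕1⊕1⊕0⊕0⊕0⊕0⊕0⊕1⊕0⊕1⊕1⊕1⊕1⊕1 = 1
p8 = XOR of data positions {9,10,11,12,13,14,15,24,25,26,27,28,29,30,31} = 0⊕0⊕0⊕0⊕0⊕0⊕0⊕1⊕0⊕0⊕1⊕1⊕1⊕1⊕1 = 0
p16 = XOR of data positions {17,18,19,20,21,22,23,24,25,26,27,28,29,30,31} = 0⊕1⊕1⊕0⊕1⊕0⊕1⊕1⊕0⊕0⊕1⊕1⊕1⊕1⊕1 = 0
Codeword b1..b31 = 0001111000000000011010110011111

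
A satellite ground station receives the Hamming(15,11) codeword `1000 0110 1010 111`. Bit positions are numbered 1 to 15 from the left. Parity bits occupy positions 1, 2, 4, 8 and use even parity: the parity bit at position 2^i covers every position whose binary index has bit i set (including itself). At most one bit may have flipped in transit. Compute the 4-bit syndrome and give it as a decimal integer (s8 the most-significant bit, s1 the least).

14

s1: b1⊕b3⊕b5⊕b7⊕b9⊕b11⊕b13⊕b15 = 1⊕0⊕0⊕1⊕1⊕1⊕1⊕1 = 0
s2: b2⊕b3⊕b6⊕b7⊕b10⊕b11⊕b14⊕b15 = 0⊕0⊕1⊕1⊕0⊕1⊕1⊕1 = 1
s4: b4⊕b5⊕b6⊕b7⊕b12⊕b13⊕b14⊕b15 = 0⊕0⊕1⊕1⊕0⊕1⊕1⊕1 = 1
s8: b8⊕b9⊕b10⊕b11⊕b12⊕b13⊕b14⊕b15 = 0⊕1⊕0⊕1⊕0⊕1⊕1⊕1 = 1
Syndrome (s8...s1) = 1110 → position 14.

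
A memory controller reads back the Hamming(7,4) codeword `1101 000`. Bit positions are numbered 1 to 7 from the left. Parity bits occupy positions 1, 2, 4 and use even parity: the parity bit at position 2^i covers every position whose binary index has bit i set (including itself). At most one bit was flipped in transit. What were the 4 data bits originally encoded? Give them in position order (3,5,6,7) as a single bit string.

0001

s1: b1⊕b3⊕b5⊕b7 = 1⊕0⊕0⊕0 = 1
s2: b2⊕b3⊕b6⊕b7 = 1⊕0⊕0⊕0 = 1
s4: b4⊕b5⊕b6⊕b7 = 1⊕0⊕0⊕0 = 1
Syndrome (s4...s1) = 111 → position 7.
Flip bit 7: corrected codeword = 1101001
Data bits at positions 3,5,6,7: 0001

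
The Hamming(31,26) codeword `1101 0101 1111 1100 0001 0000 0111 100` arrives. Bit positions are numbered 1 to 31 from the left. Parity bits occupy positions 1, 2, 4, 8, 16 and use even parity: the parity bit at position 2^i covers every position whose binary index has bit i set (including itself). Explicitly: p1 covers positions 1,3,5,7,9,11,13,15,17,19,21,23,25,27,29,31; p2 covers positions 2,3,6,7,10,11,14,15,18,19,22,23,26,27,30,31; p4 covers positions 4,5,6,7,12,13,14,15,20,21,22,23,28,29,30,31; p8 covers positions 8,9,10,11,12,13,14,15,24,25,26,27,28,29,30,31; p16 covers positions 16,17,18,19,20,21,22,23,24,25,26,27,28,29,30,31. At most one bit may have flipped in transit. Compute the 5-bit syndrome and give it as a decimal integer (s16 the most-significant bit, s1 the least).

s1: b1⊕b3⊕b5⊕b7⊕b9⊕b11⊕b13⊕b15⊕b17⊕b19⊕b21⊕b23⊕b25⊕b27⊕b29⊕b31 = 1⊕0⊕0⊕0⊕1⊕1⊕1⊕0⊕0⊕0⊕0⊕0⊕0⊕1⊕1⊕0 = 0
s2: b2⊕b3⊕b6⊕b7⊕b10⊕b11⊕b14⊕b15⊕b18⊕b19⊕b22⊕b23⊕b26⊕b27⊕b30⊕b31 = 1⊕0⊕1⊕0⊕1⊕1⊕1⊕0⊕0⊕0⊕0⊕0⊕1⊕1⊕0⊕0 = 1
s4: b4⊕b5⊕b6⊕b7⊕b12⊕b13⊕b14⊕b15⊕b20⊕b21⊕b22⊕b23⊕b28⊕b29⊕b30⊕b31 = 1⊕0⊕1⊕0⊕1⊕1⊕1⊕0⊕1⊕0⊕0⊕0⊕1⊕1⊕0⊕0 = 0
s8: b8⊕b9⊕b10⊕b11⊕b12⊕b13⊕b14⊕b15⊕b24⊕b25⊕b26⊕b27⊕b28⊕b29⊕b30⊕b31 = 1⊕1⊕1⊕1⊕1⊕1⊕1⊕0⊕0⊕0⊕1⊕1⊕1⊕1⊕0⊕0 = 1
s16: b16⊕b17⊕b18⊕b19⊕b20⊕b21⊕b22⊕b23⊕b24⊕b25⊕b26⊕b27⊕b28⊕b29⊕b30⊕b31 = 0⊕0⊕0⊕0⊕1⊕0⊕0⊕0⊕0⊕0⊕1⊕1⊕1⊕1⊕0⊕0 = 1
Syndrome (s16...s1) = 11010 → position 26.

26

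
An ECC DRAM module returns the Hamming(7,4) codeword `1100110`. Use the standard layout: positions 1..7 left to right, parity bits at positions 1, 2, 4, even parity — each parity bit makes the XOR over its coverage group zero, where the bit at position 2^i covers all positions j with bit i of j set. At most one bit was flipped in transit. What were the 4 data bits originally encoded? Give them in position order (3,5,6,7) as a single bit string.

0110

s1: b1⊕b3⊕b5⊕b7 = 1⊕0⊕1⊕0 = 0
s2: b2⊕b3⊕b6⊕b7 = 1⊕0⊕1⊕0 = 0
s4: b4⊕b5⊕b6⊕b7 = 0⊕1⊕1⊕0 = 0
Syndrome (s4...s1) = 000 → position 0 (no error).
No correction needed.
Data bits at positions 3,5,6,7: 0110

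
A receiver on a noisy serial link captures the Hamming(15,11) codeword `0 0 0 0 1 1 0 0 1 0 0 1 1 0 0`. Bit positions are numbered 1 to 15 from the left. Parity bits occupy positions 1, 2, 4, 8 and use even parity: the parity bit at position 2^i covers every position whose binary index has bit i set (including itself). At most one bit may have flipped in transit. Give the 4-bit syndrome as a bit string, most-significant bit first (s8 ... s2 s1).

s1: b1⊕b3⊕b5⊕b7⊕b9⊕b11⊕b13⊕b15 = 0⊕0⊕1⊕0⊕1⊕0⊕1⊕0 = 1
s2: b2⊕b3⊕b6⊕b7⊕b10⊕b11⊕b14⊕b15 = 0⊕0⊕1⊕0⊕0⊕0⊕0⊕0 = 1
s4: b4⊕b5⊕b6⊕b7⊕b12⊕b13⊕b14⊕b15 = 0⊕1⊕1⊕0⊕1⊕1⊕0⊕0 = 0
s8: b8⊕b9⊕b10⊕b11⊕b12⊕b13⊕b14⊕b15 = 0⊕1⊕0⊕0⊕1⊕1⊕0⊕0 = 1
Syndrome (s8...s1) = 1011 → position 11.

1011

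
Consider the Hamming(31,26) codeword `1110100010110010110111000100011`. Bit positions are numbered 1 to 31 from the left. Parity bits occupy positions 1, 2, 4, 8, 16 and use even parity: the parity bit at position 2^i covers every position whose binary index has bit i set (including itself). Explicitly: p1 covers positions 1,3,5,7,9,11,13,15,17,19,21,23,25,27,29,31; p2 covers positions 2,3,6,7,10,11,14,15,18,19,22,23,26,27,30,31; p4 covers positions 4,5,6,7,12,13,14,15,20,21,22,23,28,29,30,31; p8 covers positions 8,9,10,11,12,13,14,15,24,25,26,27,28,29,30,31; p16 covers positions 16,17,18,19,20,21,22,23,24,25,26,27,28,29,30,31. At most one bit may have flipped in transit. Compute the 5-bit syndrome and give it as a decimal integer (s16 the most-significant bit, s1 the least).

11

s1: b1⊕b3⊕b5⊕b7⊕b9⊕b11⊕b13⊕b15⊕b17⊕b19⊕b21⊕b23⊕b25⊕b27⊕b29⊕b31 = 1⊕1⊕1⊕0⊕1⊕1⊕0⊕1⊕1⊕0⊕1⊕0⊕0⊕0⊕0⊕1 = 1
s2: b2⊕b3⊕b6⊕b7⊕b10⊕b11⊕b14⊕b15⊕b18⊕b19⊕b22⊕b23⊕b26⊕b27⊕b30⊕b31 = 1⊕1⊕0⊕0⊕0⊕1⊕0⊕1⊕1⊕0⊕1⊕0⊕1⊕0⊕1⊕1 = 1
s4: b4⊕b5⊕b6⊕b7⊕b12⊕b13⊕b14⊕b15⊕b20⊕b21⊕b22⊕b23⊕b28⊕b29⊕b30⊕b31 = 0⊕1⊕0⊕0⊕1⊕0⊕0⊕1⊕1⊕1⊕1⊕0⊕0⊕0⊕1⊕1 = 0
s8: b8⊕b9⊕b10⊕b11⊕b12⊕b13⊕b14⊕b15⊕b24⊕b25⊕b26⊕b27⊕b28⊕b29⊕b30⊕b31 = 0⊕1⊕0⊕1⊕1⊕0⊕0⊕1⊕0⊕0⊕1⊕0⊕0⊕0⊕1⊕1 = 1
s16: b16⊕b17⊕b18⊕b19⊕b20⊕b21⊕b22⊕b23⊕b24⊕b25⊕b26⊕b27⊕b28⊕b29⊕b30⊕b31 = 0⊕1⊕1⊕0⊕1⊕1⊕1⊕0⊕0⊕0⊕1⊕0⊕0⊕0⊕1⊕1 = 0
Syndrome (s16...s1) = 01011 → position 11.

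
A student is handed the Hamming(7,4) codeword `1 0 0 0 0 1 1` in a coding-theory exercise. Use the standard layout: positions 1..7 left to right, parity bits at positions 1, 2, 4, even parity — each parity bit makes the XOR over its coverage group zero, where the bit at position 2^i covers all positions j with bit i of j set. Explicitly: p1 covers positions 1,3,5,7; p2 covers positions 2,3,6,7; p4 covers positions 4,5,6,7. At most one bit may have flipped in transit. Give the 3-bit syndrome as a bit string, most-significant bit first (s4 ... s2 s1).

s1: b1⊕b3⊕b5⊕b7 = 1⊕0⊕0⊕1 = 0
s2: b2⊕b3⊕b6⊕b7 = 0⊕0⊕1⊕1 = 0
s4: b4⊕b5⊕b6⊕b7 = 0⊕0⊕1⊕1 = 0
Syndrome (s4...s1) = 000 → position 0 (no error).

000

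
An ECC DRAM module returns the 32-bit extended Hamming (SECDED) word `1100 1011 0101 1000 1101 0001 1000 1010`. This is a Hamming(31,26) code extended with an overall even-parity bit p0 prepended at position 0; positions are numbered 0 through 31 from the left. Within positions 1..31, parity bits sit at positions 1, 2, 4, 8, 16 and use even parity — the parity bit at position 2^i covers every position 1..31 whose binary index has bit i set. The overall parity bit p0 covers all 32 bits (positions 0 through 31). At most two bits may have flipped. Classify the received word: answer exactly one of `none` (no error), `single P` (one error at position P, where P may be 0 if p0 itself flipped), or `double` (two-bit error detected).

single 21

s1: b1⊕b3⊕b5⊕b7⊕b9⊕b11⊕b13⊕b15⊕b17⊕b19⊕b21⊕b23⊕b25⊕b27⊕b29⊕b31 = 1⊕0⊕0⊕1⊕1⊕1⊕0⊕0⊕1⊕1⊕0⊕1⊕0⊕0⊕0⊕0 = 1
s2: b2⊕b3⊕b6⊕b7⊕b10⊕b11⊕b14⊕b15⊕b18⊕b19⊕b22⊕b23⊕b26⊕b27⊕b30⊕b31 = 0⊕0⊕1⊕1⊕0⊕1⊕0⊕0⊕0⊕1⊕0⊕1⊕0⊕0⊕1⊕0 = 0
s4: b4⊕b5⊕b6⊕b7⊕b12⊕b13⊕b14⊕b15⊕b20⊕b21⊕b22⊕b23⊕b28⊕b29⊕b30⊕b31 = 1⊕0⊕1⊕1⊕1⊕0⊕0⊕0⊕0⊕0⊕0⊕1⊕1⊕0⊕1⊕0 = 1
s8: b8⊕b9⊕b10⊕b11⊕b12⊕b13⊕b14⊕b15⊕b24⊕b25⊕b26⊕b27⊕b28⊕b29⊕b30⊕b31 = 0⊕1⊕0⊕1⊕1⊕0⊕0⊕0⊕1⊕0⊕0⊕0⊕1⊕0⊕1⊕0 = 0
s16: b16⊕b17⊕b18⊕b19⊕b20⊕b21⊕b22⊕b23⊕b24⊕b25⊕b26⊕b27⊕b28⊕b29⊕b30⊕b31 = 1⊕1⊕0⊕1⊕0⊕0⊕0⊕1⊕1⊕0⊕0⊕0⊕1⊕0⊕1⊕0 = 1
Syndrome (s16...s1) = 10101 → position 21.
Overall parity (XOR of all 32 bits, including p0): 1⊕1⊕0⊕0⊕1⊕0⊕1⊕1⊕0⊕1⊕0⊕1⊕1⊕0⊕0⊕0⊕1⊕1⊕0⊕1⊕0⊕0⊕0⊕1⊕1⊕0⊕0⊕0⊕1⊕0⊕1⊕0 = 1
Overall=1, syndrome position=21 → single-bit error at position 21.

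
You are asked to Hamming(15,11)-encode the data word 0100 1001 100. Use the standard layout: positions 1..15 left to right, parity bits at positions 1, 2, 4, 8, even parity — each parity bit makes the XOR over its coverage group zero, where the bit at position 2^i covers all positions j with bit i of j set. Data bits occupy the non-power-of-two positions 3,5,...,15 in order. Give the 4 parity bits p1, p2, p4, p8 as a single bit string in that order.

Place data bits at non-power-of-two positions: b3=0, b5=1, b6=0, b7=0, b9=1, b10=0, b11=0, b12=1, b13=1, b14=0, b15=0.
p1 = XOR of data positions {3,5,7,9,11,13,15} = 0⊕1⊕0⊕1⊕0⊕1⊕0 = 1
p2 = XOR of data positions {3,6,7,10,11,14,15} = 0⊕0⊕0⊕0⊕0⊕0⊕0 = 0
p4 = XOR of data positions {5,6,7,12,13,14,15} = 1⊕0⊕0⊕1⊕1⊕0⊕0 = 1
p8 = XOR of data positions {9,10,11,12,13,14,15} = 1⊕0⊕0⊕1⊕1⊕0⊕0 = 1
Parity bits p1,p2,p4,p8 = 1011

1011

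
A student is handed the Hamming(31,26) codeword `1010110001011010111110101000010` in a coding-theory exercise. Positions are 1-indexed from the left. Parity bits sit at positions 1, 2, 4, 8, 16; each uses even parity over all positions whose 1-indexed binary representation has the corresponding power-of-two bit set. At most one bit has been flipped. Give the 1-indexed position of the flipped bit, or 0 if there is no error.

4

s1: b1⊕b3⊕b5⊕b7⊕b9⊕b11⊕b13⊕b15⊕b17⊕b19⊕b21⊕b23⊕b25⊕b27⊕b29⊕b31 = 1⊕1⊕1⊕0⊕0⊕0⊕1⊕1⊕1⊕1⊕1⊕1⊕1⊕0⊕0⊕0 = 0
s2: b2⊕b3⊕b6⊕b7⊕b10⊕b11⊕b14⊕b15⊕b18⊕b19⊕b22⊕b23⊕b26⊕b27⊕b30⊕b31 = 0⊕1⊕1⊕0⊕1⊕0⊕0⊕1⊕1⊕1⊕0⊕1⊕0⊕0⊕1⊕0 = 0
s4: b4⊕b5⊕b6⊕b7⊕b12⊕b13⊕b14⊕b15⊕b20⊕b21⊕b22⊕b23⊕b28⊕b29⊕b30⊕b31 = 0⊕1⊕1⊕0⊕1⊕1⊕0⊕1⊕1⊕1⊕0⊕1⊕0⊕0⊕1⊕0 = 1
s8: b8⊕b9⊕b10⊕b11⊕b12⊕b13⊕b14⊕b15⊕b24⊕b25⊕b26⊕b27⊕b28⊕b29⊕b30⊕b31 = 0⊕0⊕1⊕0⊕1⊕1⊕0⊕1⊕0⊕1⊕0⊕0⊕0⊕0⊕1⊕0 = 0
s16: b16⊕b17⊕b18⊕b19⊕b20⊕b21⊕b22⊕b23⊕b24⊕b25⊕b26⊕b27⊕b28⊕b29⊕b30⊕b31 = 0⊕1⊕1⊕1⊕1⊕1⊕0⊕1⊕0⊕1⊕0⊕0⊕0⊕0⊕1⊕0 = 0
Syndrome (s16...s1) = 00100 → position 4.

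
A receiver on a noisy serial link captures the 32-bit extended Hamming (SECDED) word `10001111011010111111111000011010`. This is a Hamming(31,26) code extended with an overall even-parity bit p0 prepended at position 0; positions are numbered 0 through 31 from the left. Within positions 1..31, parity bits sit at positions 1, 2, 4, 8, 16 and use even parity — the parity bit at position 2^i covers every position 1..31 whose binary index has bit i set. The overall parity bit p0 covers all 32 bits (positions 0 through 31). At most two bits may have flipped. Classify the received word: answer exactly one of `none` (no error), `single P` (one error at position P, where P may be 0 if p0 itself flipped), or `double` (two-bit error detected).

none

s1: b1⊕b3⊕b5⊕b7⊕b9⊕b11⊕b13⊕b15⊕b17⊕b19⊕b21⊕b23⊕b25⊕b27⊕b29⊕b31 = 0⊕0⊕1⊕1⊕1⊕0⊕0⊕1⊕1⊕1⊕1⊕0⊕0⊕1⊕0⊕0 = 0
s2: b2⊕b3⊕b6⊕b7⊕b10⊕b11⊕b14⊕b15⊕b18⊕b19⊕b22⊕b23⊕b26⊕b27⊕b30⊕b31 = 0⊕0⊕1⊕1⊕1⊕0⊕1⊕1⊕1⊕1⊕1⊕0⊕0⊕1⊕1⊕0 = 0
s4: b4⊕b5⊕b6⊕b7⊕b12⊕b13⊕b14⊕b15⊕b20⊕b21⊕b22⊕b23⊕b28⊕b29⊕b30⊕b31 = 1⊕1⊕1⊕1⊕1⊕0⊕1⊕1⊕1⊕1⊕1⊕0⊕1⊕0⊕1⊕0 = 0
s8: b8⊕b9⊕b10⊕b11⊕b12⊕b13⊕b14⊕b15⊕b24⊕b25⊕b26⊕b27⊕b28⊕b29⊕b30⊕b31 = 0⊕1⊕1⊕0⊕1⊕0⊕1⊕1⊕0⊕0⊕0⊕1⊕1⊕0⊕1⊕0 = 0
s16: b16⊕b17⊕b18⊕b19⊕b20⊕b21⊕b22⊕b23⊕b24⊕b25⊕b26⊕b27⊕b28⊕b29⊕b30⊕b31 = 1⊕1⊕1⊕1⊕1⊕1⊕1⊕0⊕0⊕0⊕0⊕1⊕1⊕0⊕1⊕0 = 0
Syndrome (s16...s1) = 00000 → position 0 (no error).
Overall parity (XOR of all 32 bits, including p0): 1⊕0⊕0⊕0⊕1⊕1⊕1⊕1⊕0⊕1⊕1⊕0⊕1⊕0⊕1⊕1⊕1⊕1⊕1⊕1⊕1⊕1⊕1⊕0⊕0⊕0⊕0⊕1⊕1⊕0⊕1⊕0 = 0
Overall=0, syndrome position=0 → no error.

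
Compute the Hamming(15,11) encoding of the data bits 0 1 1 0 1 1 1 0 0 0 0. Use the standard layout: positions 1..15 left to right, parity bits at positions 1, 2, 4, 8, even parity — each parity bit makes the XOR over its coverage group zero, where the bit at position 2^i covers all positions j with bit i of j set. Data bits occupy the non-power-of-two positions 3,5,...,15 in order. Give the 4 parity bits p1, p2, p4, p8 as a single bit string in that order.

1101

Place data bits at non-power-of-two positions: b3=0, b5=1, b6=1, b7=0, b9=1, b10=1, b11=1, b12=0, b13=0, b14=0, b15=0.
p1 = XOR of data positions {3,5,7,9,11,13,15} = 0⊕1⊕0⊕1⊕1⊕0⊕0 = 1
p2 = XOR of data positions {3,6,7,10,11,14,15} = 0⊕1⊕0⊕1⊕1⊕0⊕0 = 1
p4 = XOR of data positions {5,6,7,12,13,14,15} = 1⊕1⊕0⊕0⊕0⊕0⊕0 = 0
p8 = XOR of data positions {9,10,11,12,13,14,15} = 1⊕1⊕1⊕0⊕0⊕0⊕0 = 1
Parity bits p1,p2,p4,p8 = 1101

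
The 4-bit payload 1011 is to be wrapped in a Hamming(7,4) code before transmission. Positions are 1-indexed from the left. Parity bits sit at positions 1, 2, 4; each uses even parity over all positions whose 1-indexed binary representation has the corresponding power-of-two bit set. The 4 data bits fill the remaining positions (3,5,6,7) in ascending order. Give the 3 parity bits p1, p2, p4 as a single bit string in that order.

010

Place data bits at non-power-of-two positions: b3=1, b5=0, b6=1, b7=1.
p1 = XOR of data positions {3,5,7} = 1⊕0⊕1 = 0
p2 = XOR of data positions {3,6,7} = 1⊕1⊕1 = 1
p4 = XOR of data positions {5,6,7} = 0⊕1⊕1 = 0
Parity bits p1,p2,p4 = 010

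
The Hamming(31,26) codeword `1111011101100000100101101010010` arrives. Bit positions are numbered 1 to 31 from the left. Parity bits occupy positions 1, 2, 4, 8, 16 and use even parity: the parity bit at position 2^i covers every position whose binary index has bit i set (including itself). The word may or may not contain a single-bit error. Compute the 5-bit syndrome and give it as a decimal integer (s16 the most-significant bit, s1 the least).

s1: b1⊕b3⊕b5⊕b7⊕b9⊕b11⊕b13⊕b15⊕b17⊕b19⊕b21⊕b23⊕b25⊕b27⊕b29⊕b31 = 1⊕1⊕0⊕1⊕0⊕1⊕0⊕0⊕1⊕0⊕0⊕1⊕1⊕1⊕0⊕0 = 0
s2: b2⊕b3⊕b6⊕b7⊕b10⊕b11⊕b14⊕b15⊕b18⊕b19⊕b22⊕b23⊕b26⊕b27⊕b30⊕b31 = 1⊕1⊕1⊕1⊕1⊕1⊕0⊕0⊕0⊕0⊕1⊕1⊕0⊕1⊕1⊕0 = 0
s4: b4⊕b5⊕b6⊕b7⊕b12⊕b13⊕b14⊕b15⊕b20⊕b21⊕b22⊕b23⊕b28⊕b29⊕b30⊕b31 = 1⊕0⊕1⊕1⊕0⊕0⊕0⊕0⊕1⊕0⊕1⊕1⊕0⊕0⊕1⊕0 = 1
s8: b8⊕b9⊕b10⊕b11⊕b12⊕b13⊕b14⊕b15⊕b24⊕b25⊕b26⊕b27⊕b28⊕b29⊕b30⊕b31 = 1⊕0⊕1⊕1⊕0⊕0⊕0⊕0⊕0⊕1⊕0⊕1⊕0⊕0⊕1⊕0 = 0
s16: b16⊕b17⊕b18⊕b19⊕b20⊕b21⊕b22⊕b23⊕b24⊕b25⊕b26⊕b27⊕b28⊕b29⊕b30⊕b31 = 0⊕1⊕0⊕0⊕1⊕0⊕1⊕1⊕0⊕1⊕0⊕1⊕0⊕0⊕1⊕0 = 1
Syndrome (s16...s1) = 10100 → position 20.

20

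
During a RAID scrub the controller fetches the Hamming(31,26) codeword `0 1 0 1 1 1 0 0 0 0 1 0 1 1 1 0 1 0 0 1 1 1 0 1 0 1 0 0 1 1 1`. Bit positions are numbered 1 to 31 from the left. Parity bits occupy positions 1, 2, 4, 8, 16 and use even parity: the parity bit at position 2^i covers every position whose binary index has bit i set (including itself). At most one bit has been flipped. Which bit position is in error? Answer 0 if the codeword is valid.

s1: b1⊕b3⊕b5⊕b7⊕b9⊕b11⊕b13⊕b15⊕b17⊕b19⊕b21⊕b23⊕b25⊕b27⊕b29⊕b31 = 0⊕0⊕1⊕0⊕0⊕1⊕1⊕1⊕1⊕0⊕1⊕0⊕0⊕0⊕1⊕1 = 0
s2: b2⊕b3⊕b6⊕b7⊕b10⊕b11⊕b14⊕b15⊕b18⊕b19⊕b22⊕b23⊕b26⊕b27⊕b30⊕b31 = 1⊕0⊕1⊕0⊕0⊕1⊕1⊕1⊕0⊕0⊕1⊕0⊕1⊕0⊕1⊕1 = 1
s4: b4⊕b5⊕b6⊕b7⊕b12⊕b13⊕b14⊕b15⊕b20⊕b21⊕b22⊕b23⊕b28⊕b29⊕b30⊕b31 = 1⊕1⊕1⊕0⊕0⊕1⊕1⊕1⊕1⊕1⊕1⊕0⊕0⊕1⊕1⊕1 = 0
s8: b8⊕b9⊕b10⊕b11⊕b12⊕b13⊕b14⊕b15⊕b24⊕b25⊕b26⊕b27⊕b28⊕b29⊕b30⊕b31 = 0⊕0⊕0⊕1⊕0⊕1⊕1⊕1⊕1⊕0⊕1⊕0⊕0⊕1⊕1⊕1 = 1
s16: b16⊕b17⊕b18⊕b19⊕b20⊕b21⊕b22⊕b23⊕b24⊕b25⊕b26⊕b27⊕b28⊕b29⊕b30⊕b31 = 0⊕1⊕0⊕0⊕1⊕1⊕1⊕0⊕1⊕0⊕1⊕0⊕0⊕1⊕1⊕1 = 1
Syndrome (s16...s1) = 11010 → position 26.

26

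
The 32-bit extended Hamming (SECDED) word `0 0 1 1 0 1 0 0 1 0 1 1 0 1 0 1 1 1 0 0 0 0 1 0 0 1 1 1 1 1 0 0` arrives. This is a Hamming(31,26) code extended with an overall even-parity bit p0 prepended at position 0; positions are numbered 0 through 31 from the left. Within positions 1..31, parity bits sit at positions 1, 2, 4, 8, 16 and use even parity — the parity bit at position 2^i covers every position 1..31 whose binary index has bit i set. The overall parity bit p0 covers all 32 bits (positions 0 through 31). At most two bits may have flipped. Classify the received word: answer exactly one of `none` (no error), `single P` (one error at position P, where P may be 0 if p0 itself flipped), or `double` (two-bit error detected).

s1: b1⊕b3⊕b5⊕b7⊕b9⊕b11⊕b13⊕b15⊕b17⊕b19⊕b21⊕b23⊕b25⊕b27⊕b29⊕b31 = 0⊕1⊕1⊕0⊕0⊕1⊕1⊕1⊕1⊕0⊕0⊕0⊕1⊕1⊕1⊕0 = 1
s2: b2⊕b3⊕b6⊕b7⊕b10⊕b11⊕b14⊕b15⊕b18⊕b19⊕b22⊕b23⊕b26⊕b27⊕b30⊕b31 = 1⊕1⊕0⊕0⊕1⊕1⊕0⊕1⊕0⊕0⊕1⊕0⊕1⊕1⊕0⊕0 = 0
s4: b4⊕b5⊕b6⊕b7⊕b12⊕b13⊕b14⊕b15⊕b20⊕b21⊕b22⊕b23⊕b28⊕b29⊕b30⊕b31 = 0⊕1⊕0⊕0⊕0⊕1⊕0⊕1⊕0⊕0⊕1⊕0⊕1⊕1⊕0⊕0 = 0
s8: b8⊕b9⊕b10⊕b11⊕b12⊕b13⊕b14⊕b15⊕b24⊕b25⊕b26⊕b27⊕b28⊕b29⊕b30⊕b31 = 1⊕0⊕1⊕1⊕0⊕1⊕0⊕1⊕0⊕1⊕1⊕1⊕1⊕1⊕0⊕0 = 0
s16: b16⊕b17⊕b18⊕b19⊕b20⊕b21⊕b22⊕b23⊕b24⊕b25⊕b26⊕b27⊕b28⊕b29⊕b30⊕b31 = 1⊕1⊕0⊕0⊕0⊕0⊕1⊕0⊕0⊕1⊕1⊕1⊕1⊕1⊕0⊕0 = 0
Syndrome (s16...s1) = 00001 → position 1.
Overall parity (XOR of all 32 bits, including p0): 0⊕0⊕1⊕1⊕0⊕1⊕0⊕0⊕1⊕0⊕1⊕1⊕0⊕1⊕0⊕1⊕1⊕1⊕0⊕0⊕0⊕0⊕1⊕0⊕0⊕1⊕1⊕1⊕1⊕1⊕0⊕0 = 0
Overall=0, syndrome position=1 → double-bit error detected (uncorrectable).

double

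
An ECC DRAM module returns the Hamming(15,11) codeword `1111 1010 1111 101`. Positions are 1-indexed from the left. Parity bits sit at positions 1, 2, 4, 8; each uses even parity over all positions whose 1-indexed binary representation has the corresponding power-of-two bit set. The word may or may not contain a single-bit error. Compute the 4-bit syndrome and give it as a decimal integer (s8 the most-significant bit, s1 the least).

0

s1: b1⊕b3⊕b5⊕b7⊕b9⊕b11⊕b13⊕b15 = 1⊕1⊕1⊕1⊕1⊕1⊕1⊕1 = 0
s2: b2⊕b3⊕b6⊕b7⊕b10⊕b11⊕b14⊕b15 = 1⊕1⊕0⊕1⊕1⊕1⊕0⊕1 = 0
s4: b4⊕b5⊕b6⊕b7⊕b12⊕b13⊕b14⊕b15 = 1⊕1⊕0⊕1⊕1⊕1⊕0⊕1 = 0
s8: b8⊕b9⊕b10⊕b11⊕b12⊕b13⊕b14⊕b15 = 0⊕1⊕1⊕1⊕1⊕1⊕0⊕1 = 0
Syndrome (s8...s1) = 0000 → position 0 (no error).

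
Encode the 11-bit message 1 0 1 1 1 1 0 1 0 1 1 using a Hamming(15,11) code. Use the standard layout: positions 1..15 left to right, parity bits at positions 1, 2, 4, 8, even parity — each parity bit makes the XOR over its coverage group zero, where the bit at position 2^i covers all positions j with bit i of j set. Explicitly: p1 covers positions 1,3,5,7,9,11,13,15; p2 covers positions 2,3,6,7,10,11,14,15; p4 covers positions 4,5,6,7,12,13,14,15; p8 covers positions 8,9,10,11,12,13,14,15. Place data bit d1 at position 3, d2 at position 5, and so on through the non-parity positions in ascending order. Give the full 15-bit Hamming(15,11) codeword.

001101111101011

Place data bits at non-power-of-two positions: b3=1, b5=0, b6=1, b7=1, b9=1, b10=1, b11=0, b12=1, b13=0, b14=1, b15=1.
p1 = XOR of data positions {3,5,7,9,11,13,15} = 1⊕0⊕1⊕1⊕0⊕0⊕1 = 0
p2 = XOR of data positions {3,6,7,10,11,14,15} = 1⊕1⊕1⊕1⊕0⊕1⊕1 = 0
p4 = XOR of data positions {5,6,7,12,13,14,15} = 0⊕1⊕1⊕1⊕0⊕1⊕1 = 1
p8 = XOR of data positions {9,10,11,12,13,14,15} = 1⊕1⊕0⊕1⊕0⊕1⊕1 = 1
Codeword b1..b15 = 001101111101011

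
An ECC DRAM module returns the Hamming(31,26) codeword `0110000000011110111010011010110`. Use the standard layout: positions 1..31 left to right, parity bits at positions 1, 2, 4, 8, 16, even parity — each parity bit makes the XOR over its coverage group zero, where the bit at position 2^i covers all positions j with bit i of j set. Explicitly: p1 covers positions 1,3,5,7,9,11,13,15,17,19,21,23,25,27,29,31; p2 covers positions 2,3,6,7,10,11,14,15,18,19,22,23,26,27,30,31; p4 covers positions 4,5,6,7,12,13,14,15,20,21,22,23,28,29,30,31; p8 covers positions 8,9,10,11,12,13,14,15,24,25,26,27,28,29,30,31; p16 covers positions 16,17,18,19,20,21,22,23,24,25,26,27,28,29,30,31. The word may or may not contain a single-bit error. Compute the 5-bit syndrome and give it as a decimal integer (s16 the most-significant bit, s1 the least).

29

s1: b1⊕b3⊕b5⊕b7⊕b9⊕b11⊕b13⊕b15⊕b17⊕b19⊕b21⊕b23⊕b25⊕b27⊕b29⊕b31 = 0⊕1⊕0⊕0⊕0⊕0⊕1⊕1⊕1⊕1⊕1⊕0⊕1⊕1⊕1⊕0 = 1
s2: b2⊕b3⊕b6⊕b7⊕b10⊕b11⊕b14⊕b15⊕b18⊕b19⊕b22⊕b23⊕b26⊕b27⊕b30⊕b31 = 1⊕1⊕0⊕0⊕0⊕0⊕1⊕1⊕1⊕1⊕0⊕0⊕0⊕1⊕1⊕0 = 0
s4: b4⊕b5⊕b6⊕b7⊕b12⊕b13⊕b14⊕b15⊕b20⊕b21⊕b22⊕b23⊕b28⊕b29⊕b30⊕b31 = 0⊕0⊕0⊕0⊕1⊕1⊕1⊕1⊕0⊕1⊕0⊕0⊕0⊕1⊕1⊕0 = 1
s8: b8⊕b9⊕b10⊕b11⊕b12⊕b13⊕b14⊕b15⊕b24⊕b25⊕b26⊕b27⊕b28⊕b29⊕b30⊕b31 = 0⊕0⊕0⊕0⊕1⊕1⊕1⊕1⊕1⊕1⊕0⊕1⊕0⊕1⊕1⊕0 = 1
s16: b16⊕b17⊕b18⊕b19⊕b20⊕b21⊕b22⊕b23⊕b24⊕b25⊕b26⊕b27⊕b28⊕b29⊕b30⊕b31 = 0⊕1⊕1⊕1⊕0⊕1⊕0⊕0⊕1⊕1⊕0⊕1⊕0⊕1⊕1⊕0 = 1
Syndrome (s16...s1) = 11101 → position 29.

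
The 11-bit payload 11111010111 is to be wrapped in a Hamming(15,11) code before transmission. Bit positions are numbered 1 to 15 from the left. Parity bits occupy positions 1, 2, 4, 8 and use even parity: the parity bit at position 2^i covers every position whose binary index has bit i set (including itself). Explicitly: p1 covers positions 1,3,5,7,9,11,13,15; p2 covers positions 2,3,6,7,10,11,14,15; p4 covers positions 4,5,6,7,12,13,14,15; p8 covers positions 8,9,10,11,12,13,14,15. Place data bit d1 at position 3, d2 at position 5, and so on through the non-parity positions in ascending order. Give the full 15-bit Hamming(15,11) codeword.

Place data bits at non-power-of-two positions: b3=1, b5=1, b6=1, b7=1, b9=1, b10=0, b11=1, b12=0, b13=1, b14=1, b15=1.
p1 = XOR of data positions {3,5,7,9,11,13,15} = 1⊕1⊕1⊕1⊕1⊕1⊕1 = 1
p2 = XOR of data positions {3,6,7,10,11,14,15} = 1⊕1⊕1⊕0⊕1⊕1⊕1 = 0
p4 = XOR of data positions {5,6,7,12,13,14,15} = 1⊕1⊕1⊕0⊕1⊕1⊕1 = 0
p8 = XOR of data positions {9,10,11,12,13,14,15} = 1⊕0⊕1⊕0⊕1⊕1⊕1 = 1
Codeword b1..b15 = 101011111010111

101011111010111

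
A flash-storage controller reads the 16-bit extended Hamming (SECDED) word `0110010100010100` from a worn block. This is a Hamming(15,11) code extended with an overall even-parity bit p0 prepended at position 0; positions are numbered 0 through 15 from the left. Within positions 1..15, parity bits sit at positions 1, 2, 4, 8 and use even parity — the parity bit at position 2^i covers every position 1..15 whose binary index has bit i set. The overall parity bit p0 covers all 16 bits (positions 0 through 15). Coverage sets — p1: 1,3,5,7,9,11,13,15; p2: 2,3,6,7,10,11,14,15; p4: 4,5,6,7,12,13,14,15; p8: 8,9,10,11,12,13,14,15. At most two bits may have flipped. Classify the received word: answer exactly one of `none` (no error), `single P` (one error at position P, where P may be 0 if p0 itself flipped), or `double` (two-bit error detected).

double

s1: b1⊕b3⊕b5⊕b7⊕b9⊕b11⊕b13⊕b15 = 1⊕0⊕1⊕1⊕0⊕1⊕1⊕0 = 1
s2: b2⊕b3⊕b6⊕b7⊕b10⊕b11⊕b14⊕b15 = 1⊕0⊕0⊕1⊕0⊕1⊕0⊕0 = 1
s4: b4⊕b5⊕b6⊕b7⊕b12⊕b13⊕b14⊕b15 = 0⊕1⊕0⊕1⊕0⊕1⊕0⊕0 = 1
s8: b8⊕b9⊕b10⊕b11⊕b12⊕b13⊕b14⊕b15 = 0⊕0⊕0⊕1⊕0⊕1⊕0⊕0 = 0
Syndrome (s8...s1) = 0111 → position 7.
Overall parity (XOR of all 16 bits, including p0): 0⊕1⊕1⊕0⊕0⊕1⊕0⊕1⊕0⊕0⊕0⊕1⊕0⊕1⊕0⊕0 = 0
Overall=0, syndrome position=7 → double-bit error detected (uncorrectable).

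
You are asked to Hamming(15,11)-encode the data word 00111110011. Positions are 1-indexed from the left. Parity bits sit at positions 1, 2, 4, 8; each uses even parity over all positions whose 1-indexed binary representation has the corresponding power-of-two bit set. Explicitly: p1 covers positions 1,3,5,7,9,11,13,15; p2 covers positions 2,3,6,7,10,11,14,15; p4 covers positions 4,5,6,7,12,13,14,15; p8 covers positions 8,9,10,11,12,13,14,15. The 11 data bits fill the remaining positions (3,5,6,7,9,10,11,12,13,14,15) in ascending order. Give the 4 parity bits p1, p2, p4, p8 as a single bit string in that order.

Place data bits at non-power-of-two positions: b3=0, b5=0, b6=1, b7=1, b9=1, b10=1, b11=1, b12=0, b13=0, b14=1, b15=1.
p1 = XOR of data positions {3,5,7,9,11,13,15} = 0⊕0⊕1⊕1⊕1⊕0⊕1 = 0
p2 = XOR of data positions {3,6,7,10,11,14,15} = 0⊕1⊕1⊕1⊕1⊕1⊕1 = 0
p4 = XOR of data positions {5,6,7,12,13,14,15} = 0⊕1⊕1⊕0⊕0⊕1⊕1 = 0
p8 = XOR of data positions {9,10,11,12,13,14,15} = 1⊕1⊕1⊕0⊕0⊕1⊕1 = 1
Parity bits p1,p2,p4,p8 = 0001

0001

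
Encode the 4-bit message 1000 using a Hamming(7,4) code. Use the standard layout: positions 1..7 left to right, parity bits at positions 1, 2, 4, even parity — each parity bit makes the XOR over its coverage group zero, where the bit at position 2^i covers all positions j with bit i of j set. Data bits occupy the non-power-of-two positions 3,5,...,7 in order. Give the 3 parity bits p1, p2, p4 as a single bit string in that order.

Place data bits at non-power-of-two positions: b3=1, b5=0, b6=0, b7=0.
p1 = XOR of data positions {3,5,7} = 1⊕0⊕0 = 1
p2 = XOR of data positions {3,6,7} = 1⊕0⊕0 = 1
p4 = XOR of data positions {5,6,7} = 0⊕0⊕0 = 0
Parity bits p1,p2,p4 = 110

110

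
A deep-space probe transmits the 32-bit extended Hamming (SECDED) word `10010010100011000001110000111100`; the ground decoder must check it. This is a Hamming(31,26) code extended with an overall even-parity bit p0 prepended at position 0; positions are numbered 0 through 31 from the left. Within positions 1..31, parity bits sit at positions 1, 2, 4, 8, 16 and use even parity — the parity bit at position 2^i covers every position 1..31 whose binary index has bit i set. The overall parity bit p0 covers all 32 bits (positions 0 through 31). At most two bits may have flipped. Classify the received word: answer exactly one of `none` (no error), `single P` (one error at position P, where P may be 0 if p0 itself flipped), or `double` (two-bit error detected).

s1: b1⊕b3⊕b5⊕b7⊕b9⊕b11⊕b13⊕b15⊕b17⊕b19⊕b21⊕b23⊕b25⊕b27⊕b29⊕b31 = 0⊕1⊕0⊕0⊕0⊕0⊕1⊕0⊕0⊕1⊕1⊕0⊕0⊕1⊕1⊕0 = 0
s2: b2⊕b3⊕b6⊕b7⊕b10⊕b11⊕b14⊕b15⊕b18⊕b19⊕b22⊕b23⊕b26⊕b27⊕b30⊕b31 = 0⊕1⊕1⊕0⊕0⊕0⊕0⊕0⊕0⊕1⊕0⊕0⊕1⊕1⊕0⊕0 = 1
s4: b4⊕b5⊕b6⊕b7⊕b12⊕b13⊕b14⊕b15⊕b20⊕b21⊕b22⊕b23⊕b28⊕b29⊕b30⊕b31 = 0⊕0⊕1⊕0⊕1⊕1⊕0⊕0⊕1⊕1⊕0⊕0⊕1⊕1⊕0⊕0 = 1
s8: b8⊕b9⊕b10⊕b11⊕b12⊕b13⊕b14⊕b15⊕b24⊕b25⊕b26⊕b27⊕b28⊕b29⊕b30⊕b31 = 1⊕0⊕0⊕0⊕1⊕1⊕0⊕0⊕0⊕0⊕1⊕1⊕1⊕1⊕0⊕0 = 1
s16: b16⊕b17⊕b18⊕b19⊕b20⊕b21⊕b22⊕b23⊕b24⊕b25⊕b26⊕b27⊕b28⊕b29⊕b30⊕b31 = 0⊕0⊕0⊕1⊕1⊕1⊕0⊕0⊕0⊕0⊕1⊕1⊕1⊕1⊕0⊕0 = 1
Syndrome (s16...s1) = 11110 → position 30.
Overall parity (XOR of all 32 bits, including p0): 1⊕0⊕0⊕1⊕0⊕0⊕1⊕0⊕1⊕0⊕0⊕0⊕1⊕1⊕0⊕0⊕0⊕0⊕0⊕1⊕1⊕1⊕0⊕0⊕0⊕0⊕1⊕1⊕1⊕1⊕0⊕0 = 1
Overall=1, syndrome position=30 → single-bit error at position 30.

single 30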